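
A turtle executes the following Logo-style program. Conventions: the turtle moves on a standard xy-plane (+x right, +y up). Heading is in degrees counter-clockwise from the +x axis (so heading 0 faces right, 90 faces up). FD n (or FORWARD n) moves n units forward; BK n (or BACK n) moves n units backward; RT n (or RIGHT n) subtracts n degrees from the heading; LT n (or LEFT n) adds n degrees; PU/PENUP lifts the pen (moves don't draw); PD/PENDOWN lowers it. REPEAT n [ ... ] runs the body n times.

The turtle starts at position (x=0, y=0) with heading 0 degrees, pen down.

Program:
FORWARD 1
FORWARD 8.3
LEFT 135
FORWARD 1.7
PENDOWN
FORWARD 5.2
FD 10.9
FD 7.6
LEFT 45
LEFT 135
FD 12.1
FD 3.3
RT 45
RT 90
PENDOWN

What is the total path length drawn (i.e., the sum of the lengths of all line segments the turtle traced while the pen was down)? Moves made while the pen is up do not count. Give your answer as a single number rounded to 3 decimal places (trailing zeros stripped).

Executing turtle program step by step:
Start: pos=(0,0), heading=0, pen down
FD 1: (0,0) -> (1,0) [heading=0, draw]
FD 8.3: (1,0) -> (9.3,0) [heading=0, draw]
LT 135: heading 0 -> 135
FD 1.7: (9.3,0) -> (8.098,1.202) [heading=135, draw]
PD: pen down
FD 5.2: (8.098,1.202) -> (4.421,4.879) [heading=135, draw]
FD 10.9: (4.421,4.879) -> (-3.287,12.587) [heading=135, draw]
FD 7.6: (-3.287,12.587) -> (-8.661,17.961) [heading=135, draw]
LT 45: heading 135 -> 180
LT 135: heading 180 -> 315
FD 12.1: (-8.661,17.961) -> (-0.105,9.405) [heading=315, draw]
FD 3.3: (-0.105,9.405) -> (2.229,7.071) [heading=315, draw]
RT 45: heading 315 -> 270
RT 90: heading 270 -> 180
PD: pen down
Final: pos=(2.229,7.071), heading=180, 8 segment(s) drawn

Segment lengths:
  seg 1: (0,0) -> (1,0), length = 1
  seg 2: (1,0) -> (9.3,0), length = 8.3
  seg 3: (9.3,0) -> (8.098,1.202), length = 1.7
  seg 4: (8.098,1.202) -> (4.421,4.879), length = 5.2
  seg 5: (4.421,4.879) -> (-3.287,12.587), length = 10.9
  seg 6: (-3.287,12.587) -> (-8.661,17.961), length = 7.6
  seg 7: (-8.661,17.961) -> (-0.105,9.405), length = 12.1
  seg 8: (-0.105,9.405) -> (2.229,7.071), length = 3.3
Total = 50.1

Answer: 50.1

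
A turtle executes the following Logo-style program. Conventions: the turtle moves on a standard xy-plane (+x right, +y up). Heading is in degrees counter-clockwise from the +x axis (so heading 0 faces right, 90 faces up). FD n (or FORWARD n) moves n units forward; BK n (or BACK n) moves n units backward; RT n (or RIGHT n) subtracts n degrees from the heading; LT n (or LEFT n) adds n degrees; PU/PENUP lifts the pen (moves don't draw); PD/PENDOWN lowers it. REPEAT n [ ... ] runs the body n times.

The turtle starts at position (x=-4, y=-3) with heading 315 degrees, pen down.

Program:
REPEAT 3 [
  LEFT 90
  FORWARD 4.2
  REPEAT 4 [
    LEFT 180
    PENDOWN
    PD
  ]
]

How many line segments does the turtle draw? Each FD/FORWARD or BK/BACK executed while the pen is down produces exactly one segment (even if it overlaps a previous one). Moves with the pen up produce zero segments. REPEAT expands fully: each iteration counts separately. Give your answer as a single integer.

Executing turtle program step by step:
Start: pos=(-4,-3), heading=315, pen down
REPEAT 3 [
  -- iteration 1/3 --
  LT 90: heading 315 -> 45
  FD 4.2: (-4,-3) -> (-1.03,-0.03) [heading=45, draw]
  REPEAT 4 [
    -- iteration 1/4 --
    LT 180: heading 45 -> 225
    PD: pen down
    PD: pen down
    -- iteration 2/4 --
    LT 180: heading 225 -> 45
    PD: pen down
    PD: pen down
    -- iteration 3/4 --
    LT 180: heading 45 -> 225
    PD: pen down
    PD: pen down
    -- iteration 4/4 --
    LT 180: heading 225 -> 45
    PD: pen down
    PD: pen down
  ]
  -- iteration 2/3 --
  LT 90: heading 45 -> 135
  FD 4.2: (-1.03,-0.03) -> (-4,2.94) [heading=135, draw]
  REPEAT 4 [
    -- iteration 1/4 --
    LT 180: heading 135 -> 315
    PD: pen down
    PD: pen down
    -- iteration 2/4 --
    LT 180: heading 315 -> 135
    PD: pen down
    PD: pen down
    -- iteration 3/4 --
    LT 180: heading 135 -> 315
    PD: pen down
    PD: pen down
    -- iteration 4/4 --
    LT 180: heading 315 -> 135
    PD: pen down
    PD: pen down
  ]
  -- iteration 3/3 --
  LT 90: heading 135 -> 225
  FD 4.2: (-4,2.94) -> (-6.97,-0.03) [heading=225, draw]
  REPEAT 4 [
    -- iteration 1/4 --
    LT 180: heading 225 -> 45
    PD: pen down
    PD: pen down
    -- iteration 2/4 --
    LT 180: heading 45 -> 225
    PD: pen down
    PD: pen down
    -- iteration 3/4 --
    LT 180: heading 225 -> 45
    PD: pen down
    PD: pen down
    -- iteration 4/4 --
    LT 180: heading 45 -> 225
    PD: pen down
    PD: pen down
  ]
]
Final: pos=(-6.97,-0.03), heading=225, 3 segment(s) drawn
Segments drawn: 3

Answer: 3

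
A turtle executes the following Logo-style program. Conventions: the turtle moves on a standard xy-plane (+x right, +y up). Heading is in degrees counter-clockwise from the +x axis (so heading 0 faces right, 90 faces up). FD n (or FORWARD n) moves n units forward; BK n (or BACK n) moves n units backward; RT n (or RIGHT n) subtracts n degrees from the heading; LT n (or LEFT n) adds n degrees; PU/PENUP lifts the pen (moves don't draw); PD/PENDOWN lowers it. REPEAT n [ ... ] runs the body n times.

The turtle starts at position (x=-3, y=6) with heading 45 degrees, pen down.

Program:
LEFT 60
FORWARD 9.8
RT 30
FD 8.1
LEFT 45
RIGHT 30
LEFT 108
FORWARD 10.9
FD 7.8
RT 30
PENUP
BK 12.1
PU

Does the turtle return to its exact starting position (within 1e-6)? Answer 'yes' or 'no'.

Answer: no

Derivation:
Executing turtle program step by step:
Start: pos=(-3,6), heading=45, pen down
LT 60: heading 45 -> 105
FD 9.8: (-3,6) -> (-5.536,15.466) [heading=105, draw]
RT 30: heading 105 -> 75
FD 8.1: (-5.536,15.466) -> (-3.44,23.29) [heading=75, draw]
LT 45: heading 75 -> 120
RT 30: heading 120 -> 90
LT 108: heading 90 -> 198
FD 10.9: (-3.44,23.29) -> (-13.807,19.922) [heading=198, draw]
FD 7.8: (-13.807,19.922) -> (-21.225,17.511) [heading=198, draw]
RT 30: heading 198 -> 168
PU: pen up
BK 12.1: (-21.225,17.511) -> (-9.389,14.996) [heading=168, move]
PU: pen up
Final: pos=(-9.389,14.996), heading=168, 4 segment(s) drawn

Start position: (-3, 6)
Final position: (-9.389, 14.996)
Distance = 11.034; >= 1e-6 -> NOT closed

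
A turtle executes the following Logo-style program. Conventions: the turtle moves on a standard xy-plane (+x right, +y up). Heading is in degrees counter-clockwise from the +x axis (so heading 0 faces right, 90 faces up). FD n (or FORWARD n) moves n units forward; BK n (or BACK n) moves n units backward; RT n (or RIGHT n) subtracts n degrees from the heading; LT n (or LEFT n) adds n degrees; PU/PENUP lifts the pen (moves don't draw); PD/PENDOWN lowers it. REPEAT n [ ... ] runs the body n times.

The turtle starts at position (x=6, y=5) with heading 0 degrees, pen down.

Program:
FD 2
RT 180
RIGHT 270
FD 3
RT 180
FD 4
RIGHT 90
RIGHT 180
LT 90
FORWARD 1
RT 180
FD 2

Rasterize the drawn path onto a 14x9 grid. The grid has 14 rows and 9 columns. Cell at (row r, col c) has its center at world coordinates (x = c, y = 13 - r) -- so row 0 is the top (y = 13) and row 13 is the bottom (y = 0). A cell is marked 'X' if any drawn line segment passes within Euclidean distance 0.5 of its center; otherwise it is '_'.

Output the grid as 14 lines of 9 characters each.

Answer: _________
_________
_________
_________
_________
_________
________X
________X
______XXX
________X
________X
________X
_________
_________

Derivation:
Segment 0: (6,5) -> (8,5)
Segment 1: (8,5) -> (8,2)
Segment 2: (8,2) -> (8,6)
Segment 3: (8,6) -> (8,5)
Segment 4: (8,5) -> (8,7)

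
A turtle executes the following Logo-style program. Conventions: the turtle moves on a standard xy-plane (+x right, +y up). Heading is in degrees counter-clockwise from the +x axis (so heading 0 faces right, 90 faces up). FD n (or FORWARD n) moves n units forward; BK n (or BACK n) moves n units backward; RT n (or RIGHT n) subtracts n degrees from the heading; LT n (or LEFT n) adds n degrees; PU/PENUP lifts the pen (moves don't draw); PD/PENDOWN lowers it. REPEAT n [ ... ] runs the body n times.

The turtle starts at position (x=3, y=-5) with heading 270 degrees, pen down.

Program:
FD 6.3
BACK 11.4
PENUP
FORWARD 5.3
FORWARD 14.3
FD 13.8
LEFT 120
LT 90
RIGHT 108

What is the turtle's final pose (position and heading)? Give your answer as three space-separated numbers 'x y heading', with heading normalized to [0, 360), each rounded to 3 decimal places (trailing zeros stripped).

Executing turtle program step by step:
Start: pos=(3,-5), heading=270, pen down
FD 6.3: (3,-5) -> (3,-11.3) [heading=270, draw]
BK 11.4: (3,-11.3) -> (3,0.1) [heading=270, draw]
PU: pen up
FD 5.3: (3,0.1) -> (3,-5.2) [heading=270, move]
FD 14.3: (3,-5.2) -> (3,-19.5) [heading=270, move]
FD 13.8: (3,-19.5) -> (3,-33.3) [heading=270, move]
LT 120: heading 270 -> 30
LT 90: heading 30 -> 120
RT 108: heading 120 -> 12
Final: pos=(3,-33.3), heading=12, 2 segment(s) drawn

Answer: 3 -33.3 12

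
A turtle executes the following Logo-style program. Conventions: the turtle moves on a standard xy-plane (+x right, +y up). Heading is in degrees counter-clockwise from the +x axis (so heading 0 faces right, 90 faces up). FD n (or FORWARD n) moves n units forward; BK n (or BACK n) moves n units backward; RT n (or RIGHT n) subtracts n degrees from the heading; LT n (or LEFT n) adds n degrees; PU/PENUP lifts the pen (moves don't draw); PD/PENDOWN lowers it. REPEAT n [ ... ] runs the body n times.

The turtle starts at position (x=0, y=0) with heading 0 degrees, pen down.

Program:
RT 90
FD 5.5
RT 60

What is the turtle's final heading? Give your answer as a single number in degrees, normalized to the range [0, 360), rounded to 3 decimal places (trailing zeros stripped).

Executing turtle program step by step:
Start: pos=(0,0), heading=0, pen down
RT 90: heading 0 -> 270
FD 5.5: (0,0) -> (0,-5.5) [heading=270, draw]
RT 60: heading 270 -> 210
Final: pos=(0,-5.5), heading=210, 1 segment(s) drawn

Answer: 210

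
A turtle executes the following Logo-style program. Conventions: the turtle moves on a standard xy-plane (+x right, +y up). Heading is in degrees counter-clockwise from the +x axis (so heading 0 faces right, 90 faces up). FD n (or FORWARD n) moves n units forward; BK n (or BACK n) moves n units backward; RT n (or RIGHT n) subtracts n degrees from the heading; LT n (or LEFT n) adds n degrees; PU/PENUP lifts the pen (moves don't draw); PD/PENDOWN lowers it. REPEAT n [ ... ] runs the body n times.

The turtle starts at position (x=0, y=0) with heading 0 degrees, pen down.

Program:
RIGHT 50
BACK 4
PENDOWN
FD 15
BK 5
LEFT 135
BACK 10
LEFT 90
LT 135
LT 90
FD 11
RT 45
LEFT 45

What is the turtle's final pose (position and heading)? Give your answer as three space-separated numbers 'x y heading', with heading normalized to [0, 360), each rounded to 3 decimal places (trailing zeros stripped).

Answer: 11.412 -7.488 40

Derivation:
Executing turtle program step by step:
Start: pos=(0,0), heading=0, pen down
RT 50: heading 0 -> 310
BK 4: (0,0) -> (-2.571,3.064) [heading=310, draw]
PD: pen down
FD 15: (-2.571,3.064) -> (7.071,-8.426) [heading=310, draw]
BK 5: (7.071,-8.426) -> (3.857,-4.596) [heading=310, draw]
LT 135: heading 310 -> 85
BK 10: (3.857,-4.596) -> (2.985,-14.558) [heading=85, draw]
LT 90: heading 85 -> 175
LT 135: heading 175 -> 310
LT 90: heading 310 -> 40
FD 11: (2.985,-14.558) -> (11.412,-7.488) [heading=40, draw]
RT 45: heading 40 -> 355
LT 45: heading 355 -> 40
Final: pos=(11.412,-7.488), heading=40, 5 segment(s) drawn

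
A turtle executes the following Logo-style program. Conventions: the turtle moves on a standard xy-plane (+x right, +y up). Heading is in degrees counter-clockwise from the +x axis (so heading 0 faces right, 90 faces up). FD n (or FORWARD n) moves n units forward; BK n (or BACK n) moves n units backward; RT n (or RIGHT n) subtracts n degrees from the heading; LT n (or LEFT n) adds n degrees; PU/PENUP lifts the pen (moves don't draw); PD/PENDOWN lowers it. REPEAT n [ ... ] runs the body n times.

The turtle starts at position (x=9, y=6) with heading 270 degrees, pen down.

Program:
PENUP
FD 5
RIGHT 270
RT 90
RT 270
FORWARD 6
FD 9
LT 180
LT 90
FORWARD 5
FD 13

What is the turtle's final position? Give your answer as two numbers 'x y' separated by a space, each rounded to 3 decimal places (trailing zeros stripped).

Answer: 24 -17

Derivation:
Executing turtle program step by step:
Start: pos=(9,6), heading=270, pen down
PU: pen up
FD 5: (9,6) -> (9,1) [heading=270, move]
RT 270: heading 270 -> 0
RT 90: heading 0 -> 270
RT 270: heading 270 -> 0
FD 6: (9,1) -> (15,1) [heading=0, move]
FD 9: (15,1) -> (24,1) [heading=0, move]
LT 180: heading 0 -> 180
LT 90: heading 180 -> 270
FD 5: (24,1) -> (24,-4) [heading=270, move]
FD 13: (24,-4) -> (24,-17) [heading=270, move]
Final: pos=(24,-17), heading=270, 0 segment(s) drawn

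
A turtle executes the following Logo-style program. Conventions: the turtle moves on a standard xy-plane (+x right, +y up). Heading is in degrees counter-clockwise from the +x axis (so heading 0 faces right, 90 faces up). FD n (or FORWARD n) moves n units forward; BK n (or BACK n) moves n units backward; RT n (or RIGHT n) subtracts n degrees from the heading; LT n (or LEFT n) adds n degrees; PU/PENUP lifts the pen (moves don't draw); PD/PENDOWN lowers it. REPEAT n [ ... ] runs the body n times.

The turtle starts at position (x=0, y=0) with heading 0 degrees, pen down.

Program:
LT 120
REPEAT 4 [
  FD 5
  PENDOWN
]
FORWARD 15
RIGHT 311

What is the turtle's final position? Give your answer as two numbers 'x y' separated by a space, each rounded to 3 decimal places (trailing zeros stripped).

Executing turtle program step by step:
Start: pos=(0,0), heading=0, pen down
LT 120: heading 0 -> 120
REPEAT 4 [
  -- iteration 1/4 --
  FD 5: (0,0) -> (-2.5,4.33) [heading=120, draw]
  PD: pen down
  -- iteration 2/4 --
  FD 5: (-2.5,4.33) -> (-5,8.66) [heading=120, draw]
  PD: pen down
  -- iteration 3/4 --
  FD 5: (-5,8.66) -> (-7.5,12.99) [heading=120, draw]
  PD: pen down
  -- iteration 4/4 --
  FD 5: (-7.5,12.99) -> (-10,17.321) [heading=120, draw]
  PD: pen down
]
FD 15: (-10,17.321) -> (-17.5,30.311) [heading=120, draw]
RT 311: heading 120 -> 169
Final: pos=(-17.5,30.311), heading=169, 5 segment(s) drawn

Answer: -17.5 30.311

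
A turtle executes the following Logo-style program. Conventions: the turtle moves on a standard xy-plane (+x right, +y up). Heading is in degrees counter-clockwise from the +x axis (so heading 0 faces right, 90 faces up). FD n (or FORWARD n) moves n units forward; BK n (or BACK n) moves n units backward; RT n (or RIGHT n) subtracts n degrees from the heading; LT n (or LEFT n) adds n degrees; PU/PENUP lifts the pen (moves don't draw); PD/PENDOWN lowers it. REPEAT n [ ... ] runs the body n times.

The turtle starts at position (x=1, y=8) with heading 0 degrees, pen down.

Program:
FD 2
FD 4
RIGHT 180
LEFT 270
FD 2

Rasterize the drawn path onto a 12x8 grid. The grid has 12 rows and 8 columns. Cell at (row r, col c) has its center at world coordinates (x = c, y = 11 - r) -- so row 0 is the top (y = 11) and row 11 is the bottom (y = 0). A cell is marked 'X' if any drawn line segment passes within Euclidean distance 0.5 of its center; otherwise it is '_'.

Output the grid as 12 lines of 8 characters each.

Segment 0: (1,8) -> (3,8)
Segment 1: (3,8) -> (7,8)
Segment 2: (7,8) -> (7,10)

Answer: ________
_______X
_______X
_XXXXXXX
________
________
________
________
________
________
________
________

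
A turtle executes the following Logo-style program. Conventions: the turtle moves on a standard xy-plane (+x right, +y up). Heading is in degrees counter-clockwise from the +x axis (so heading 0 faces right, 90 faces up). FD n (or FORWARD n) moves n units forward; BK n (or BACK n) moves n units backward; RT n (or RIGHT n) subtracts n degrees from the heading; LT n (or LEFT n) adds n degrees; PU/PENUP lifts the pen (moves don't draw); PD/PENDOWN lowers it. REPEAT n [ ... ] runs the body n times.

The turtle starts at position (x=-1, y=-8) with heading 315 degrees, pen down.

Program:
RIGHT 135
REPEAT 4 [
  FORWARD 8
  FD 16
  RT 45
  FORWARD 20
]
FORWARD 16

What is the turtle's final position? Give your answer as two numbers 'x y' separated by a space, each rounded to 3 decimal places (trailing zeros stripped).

Executing turtle program step by step:
Start: pos=(-1,-8), heading=315, pen down
RT 135: heading 315 -> 180
REPEAT 4 [
  -- iteration 1/4 --
  FD 8: (-1,-8) -> (-9,-8) [heading=180, draw]
  FD 16: (-9,-8) -> (-25,-8) [heading=180, draw]
  RT 45: heading 180 -> 135
  FD 20: (-25,-8) -> (-39.142,6.142) [heading=135, draw]
  -- iteration 2/4 --
  FD 8: (-39.142,6.142) -> (-44.799,11.799) [heading=135, draw]
  FD 16: (-44.799,11.799) -> (-56.113,23.113) [heading=135, draw]
  RT 45: heading 135 -> 90
  FD 20: (-56.113,23.113) -> (-56.113,43.113) [heading=90, draw]
  -- iteration 3/4 --
  FD 8: (-56.113,43.113) -> (-56.113,51.113) [heading=90, draw]
  FD 16: (-56.113,51.113) -> (-56.113,67.113) [heading=90, draw]
  RT 45: heading 90 -> 45
  FD 20: (-56.113,67.113) -> (-41.971,81.255) [heading=45, draw]
  -- iteration 4/4 --
  FD 8: (-41.971,81.255) -> (-36.314,86.912) [heading=45, draw]
  FD 16: (-36.314,86.912) -> (-25,98.225) [heading=45, draw]
  RT 45: heading 45 -> 0
  FD 20: (-25,98.225) -> (-5,98.225) [heading=0, draw]
]
FD 16: (-5,98.225) -> (11,98.225) [heading=0, draw]
Final: pos=(11,98.225), heading=0, 13 segment(s) drawn

Answer: 11 98.225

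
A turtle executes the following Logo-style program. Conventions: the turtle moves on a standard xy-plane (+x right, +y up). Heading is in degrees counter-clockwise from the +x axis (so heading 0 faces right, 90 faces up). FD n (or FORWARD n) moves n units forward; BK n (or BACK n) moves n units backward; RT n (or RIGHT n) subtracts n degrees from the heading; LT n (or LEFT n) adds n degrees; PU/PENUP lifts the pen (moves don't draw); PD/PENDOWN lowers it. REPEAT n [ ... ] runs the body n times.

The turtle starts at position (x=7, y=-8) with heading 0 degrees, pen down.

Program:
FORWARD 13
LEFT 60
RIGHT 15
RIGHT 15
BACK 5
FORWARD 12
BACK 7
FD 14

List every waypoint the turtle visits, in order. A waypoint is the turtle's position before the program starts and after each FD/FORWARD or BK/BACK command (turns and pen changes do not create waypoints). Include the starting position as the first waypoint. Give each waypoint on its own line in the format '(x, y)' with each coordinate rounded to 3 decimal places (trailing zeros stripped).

Answer: (7, -8)
(20, -8)
(15.67, -10.5)
(26.062, -4.5)
(20, -8)
(32.124, -1)

Derivation:
Executing turtle program step by step:
Start: pos=(7,-8), heading=0, pen down
FD 13: (7,-8) -> (20,-8) [heading=0, draw]
LT 60: heading 0 -> 60
RT 15: heading 60 -> 45
RT 15: heading 45 -> 30
BK 5: (20,-8) -> (15.67,-10.5) [heading=30, draw]
FD 12: (15.67,-10.5) -> (26.062,-4.5) [heading=30, draw]
BK 7: (26.062,-4.5) -> (20,-8) [heading=30, draw]
FD 14: (20,-8) -> (32.124,-1) [heading=30, draw]
Final: pos=(32.124,-1), heading=30, 5 segment(s) drawn
Waypoints (6 total):
(7, -8)
(20, -8)
(15.67, -10.5)
(26.062, -4.5)
(20, -8)
(32.124, -1)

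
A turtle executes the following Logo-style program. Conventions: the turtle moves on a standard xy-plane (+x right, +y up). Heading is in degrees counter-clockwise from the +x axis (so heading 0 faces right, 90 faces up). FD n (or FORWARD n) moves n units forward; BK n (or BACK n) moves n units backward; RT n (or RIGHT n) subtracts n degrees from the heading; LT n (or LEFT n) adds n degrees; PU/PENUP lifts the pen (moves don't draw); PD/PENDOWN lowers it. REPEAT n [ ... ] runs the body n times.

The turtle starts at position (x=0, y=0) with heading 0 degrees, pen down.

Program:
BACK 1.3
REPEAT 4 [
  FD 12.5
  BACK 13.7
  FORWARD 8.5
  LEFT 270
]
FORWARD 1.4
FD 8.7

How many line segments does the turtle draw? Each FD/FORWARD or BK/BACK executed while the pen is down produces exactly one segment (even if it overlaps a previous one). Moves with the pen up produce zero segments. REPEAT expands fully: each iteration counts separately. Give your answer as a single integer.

Answer: 15

Derivation:
Executing turtle program step by step:
Start: pos=(0,0), heading=0, pen down
BK 1.3: (0,0) -> (-1.3,0) [heading=0, draw]
REPEAT 4 [
  -- iteration 1/4 --
  FD 12.5: (-1.3,0) -> (11.2,0) [heading=0, draw]
  BK 13.7: (11.2,0) -> (-2.5,0) [heading=0, draw]
  FD 8.5: (-2.5,0) -> (6,0) [heading=0, draw]
  LT 270: heading 0 -> 270
  -- iteration 2/4 --
  FD 12.5: (6,0) -> (6,-12.5) [heading=270, draw]
  BK 13.7: (6,-12.5) -> (6,1.2) [heading=270, draw]
  FD 8.5: (6,1.2) -> (6,-7.3) [heading=270, draw]
  LT 270: heading 270 -> 180
  -- iteration 3/4 --
  FD 12.5: (6,-7.3) -> (-6.5,-7.3) [heading=180, draw]
  BK 13.7: (-6.5,-7.3) -> (7.2,-7.3) [heading=180, draw]
  FD 8.5: (7.2,-7.3) -> (-1.3,-7.3) [heading=180, draw]
  LT 270: heading 180 -> 90
  -- iteration 4/4 --
  FD 12.5: (-1.3,-7.3) -> (-1.3,5.2) [heading=90, draw]
  BK 13.7: (-1.3,5.2) -> (-1.3,-8.5) [heading=90, draw]
  FD 8.5: (-1.3,-8.5) -> (-1.3,0) [heading=90, draw]
  LT 270: heading 90 -> 0
]
FD 1.4: (-1.3,0) -> (0.1,0) [heading=0, draw]
FD 8.7: (0.1,0) -> (8.8,0) [heading=0, draw]
Final: pos=(8.8,0), heading=0, 15 segment(s) drawn
Segments drawn: 15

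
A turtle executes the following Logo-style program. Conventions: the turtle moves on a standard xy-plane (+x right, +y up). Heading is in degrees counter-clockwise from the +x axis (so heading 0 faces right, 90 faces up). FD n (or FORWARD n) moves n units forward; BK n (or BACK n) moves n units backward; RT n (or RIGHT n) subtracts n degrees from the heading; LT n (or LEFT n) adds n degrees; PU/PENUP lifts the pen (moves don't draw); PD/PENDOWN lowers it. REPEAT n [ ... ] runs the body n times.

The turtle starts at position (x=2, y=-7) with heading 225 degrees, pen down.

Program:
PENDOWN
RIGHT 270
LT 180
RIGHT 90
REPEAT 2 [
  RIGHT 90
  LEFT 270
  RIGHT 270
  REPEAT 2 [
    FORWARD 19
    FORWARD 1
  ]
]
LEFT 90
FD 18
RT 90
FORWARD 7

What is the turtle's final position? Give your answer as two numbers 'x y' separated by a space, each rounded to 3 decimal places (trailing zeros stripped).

Answer: 9.778 -81.246

Derivation:
Executing turtle program step by step:
Start: pos=(2,-7), heading=225, pen down
PD: pen down
RT 270: heading 225 -> 315
LT 180: heading 315 -> 135
RT 90: heading 135 -> 45
REPEAT 2 [
  -- iteration 1/2 --
  RT 90: heading 45 -> 315
  LT 270: heading 315 -> 225
  RT 270: heading 225 -> 315
  REPEAT 2 [
    -- iteration 1/2 --
    FD 19: (2,-7) -> (15.435,-20.435) [heading=315, draw]
    FD 1: (15.435,-20.435) -> (16.142,-21.142) [heading=315, draw]
    -- iteration 2/2 --
    FD 19: (16.142,-21.142) -> (29.577,-34.577) [heading=315, draw]
    FD 1: (29.577,-34.577) -> (30.284,-35.284) [heading=315, draw]
  ]
  -- iteration 2/2 --
  RT 90: heading 315 -> 225
  LT 270: heading 225 -> 135
  RT 270: heading 135 -> 225
  REPEAT 2 [
    -- iteration 1/2 --
    FD 19: (30.284,-35.284) -> (16.849,-48.719) [heading=225, draw]
    FD 1: (16.849,-48.719) -> (16.142,-49.426) [heading=225, draw]
    -- iteration 2/2 --
    FD 19: (16.142,-49.426) -> (2.707,-62.861) [heading=225, draw]
    FD 1: (2.707,-62.861) -> (2,-63.569) [heading=225, draw]
  ]
]
LT 90: heading 225 -> 315
FD 18: (2,-63.569) -> (14.728,-76.296) [heading=315, draw]
RT 90: heading 315 -> 225
FD 7: (14.728,-76.296) -> (9.778,-81.246) [heading=225, draw]
Final: pos=(9.778,-81.246), heading=225, 10 segment(s) drawn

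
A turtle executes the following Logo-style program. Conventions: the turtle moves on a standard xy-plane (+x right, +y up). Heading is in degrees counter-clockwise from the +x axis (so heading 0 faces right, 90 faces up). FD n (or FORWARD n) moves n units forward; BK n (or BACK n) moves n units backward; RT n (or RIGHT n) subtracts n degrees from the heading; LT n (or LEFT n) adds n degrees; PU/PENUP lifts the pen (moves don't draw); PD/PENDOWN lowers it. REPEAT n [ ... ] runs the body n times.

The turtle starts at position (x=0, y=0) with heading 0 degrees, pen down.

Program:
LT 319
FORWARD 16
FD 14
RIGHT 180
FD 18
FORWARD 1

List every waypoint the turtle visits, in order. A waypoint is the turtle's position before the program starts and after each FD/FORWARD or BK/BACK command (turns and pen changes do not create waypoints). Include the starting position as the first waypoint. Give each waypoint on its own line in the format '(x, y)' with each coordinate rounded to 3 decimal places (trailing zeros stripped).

Executing turtle program step by step:
Start: pos=(0,0), heading=0, pen down
LT 319: heading 0 -> 319
FD 16: (0,0) -> (12.075,-10.497) [heading=319, draw]
FD 14: (12.075,-10.497) -> (22.641,-19.682) [heading=319, draw]
RT 180: heading 319 -> 139
FD 18: (22.641,-19.682) -> (9.057,-7.873) [heading=139, draw]
FD 1: (9.057,-7.873) -> (8.302,-7.217) [heading=139, draw]
Final: pos=(8.302,-7.217), heading=139, 4 segment(s) drawn
Waypoints (5 total):
(0, 0)
(12.075, -10.497)
(22.641, -19.682)
(9.057, -7.873)
(8.302, -7.217)

Answer: (0, 0)
(12.075, -10.497)
(22.641, -19.682)
(9.057, -7.873)
(8.302, -7.217)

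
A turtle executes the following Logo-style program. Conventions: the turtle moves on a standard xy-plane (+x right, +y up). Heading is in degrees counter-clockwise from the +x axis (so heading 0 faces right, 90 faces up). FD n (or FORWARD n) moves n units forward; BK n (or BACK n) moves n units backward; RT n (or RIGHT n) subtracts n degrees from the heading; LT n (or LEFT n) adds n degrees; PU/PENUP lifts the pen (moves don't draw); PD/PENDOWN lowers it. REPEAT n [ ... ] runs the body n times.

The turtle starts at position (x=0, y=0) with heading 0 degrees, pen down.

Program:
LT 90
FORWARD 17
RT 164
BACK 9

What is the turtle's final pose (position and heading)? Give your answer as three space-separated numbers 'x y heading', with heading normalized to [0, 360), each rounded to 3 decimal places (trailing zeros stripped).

Executing turtle program step by step:
Start: pos=(0,0), heading=0, pen down
LT 90: heading 0 -> 90
FD 17: (0,0) -> (0,17) [heading=90, draw]
RT 164: heading 90 -> 286
BK 9: (0,17) -> (-2.481,25.651) [heading=286, draw]
Final: pos=(-2.481,25.651), heading=286, 2 segment(s) drawn

Answer: -2.481 25.651 286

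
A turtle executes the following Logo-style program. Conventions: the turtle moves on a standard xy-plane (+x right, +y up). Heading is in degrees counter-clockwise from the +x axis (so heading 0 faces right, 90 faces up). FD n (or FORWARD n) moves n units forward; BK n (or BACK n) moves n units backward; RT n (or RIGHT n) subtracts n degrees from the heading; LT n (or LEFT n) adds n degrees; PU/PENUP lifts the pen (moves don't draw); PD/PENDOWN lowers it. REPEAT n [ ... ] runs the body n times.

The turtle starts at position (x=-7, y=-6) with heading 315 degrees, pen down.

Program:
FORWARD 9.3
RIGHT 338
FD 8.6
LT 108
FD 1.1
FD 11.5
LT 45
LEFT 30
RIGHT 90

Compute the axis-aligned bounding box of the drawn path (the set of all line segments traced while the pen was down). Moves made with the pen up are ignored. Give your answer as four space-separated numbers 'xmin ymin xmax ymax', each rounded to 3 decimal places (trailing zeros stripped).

Answer: -7 -15.936 8.591 -3.384

Derivation:
Executing turtle program step by step:
Start: pos=(-7,-6), heading=315, pen down
FD 9.3: (-7,-6) -> (-0.424,-12.576) [heading=315, draw]
RT 338: heading 315 -> 337
FD 8.6: (-0.424,-12.576) -> (7.492,-15.936) [heading=337, draw]
LT 108: heading 337 -> 85
FD 1.1: (7.492,-15.936) -> (7.588,-14.841) [heading=85, draw]
FD 11.5: (7.588,-14.841) -> (8.591,-3.384) [heading=85, draw]
LT 45: heading 85 -> 130
LT 30: heading 130 -> 160
RT 90: heading 160 -> 70
Final: pos=(8.591,-3.384), heading=70, 4 segment(s) drawn

Segment endpoints: x in {-7, -0.424, 7.492, 7.588, 8.591}, y in {-15.936, -14.841, -12.576, -6, -3.384}
xmin=-7, ymin=-15.936, xmax=8.591, ymax=-3.384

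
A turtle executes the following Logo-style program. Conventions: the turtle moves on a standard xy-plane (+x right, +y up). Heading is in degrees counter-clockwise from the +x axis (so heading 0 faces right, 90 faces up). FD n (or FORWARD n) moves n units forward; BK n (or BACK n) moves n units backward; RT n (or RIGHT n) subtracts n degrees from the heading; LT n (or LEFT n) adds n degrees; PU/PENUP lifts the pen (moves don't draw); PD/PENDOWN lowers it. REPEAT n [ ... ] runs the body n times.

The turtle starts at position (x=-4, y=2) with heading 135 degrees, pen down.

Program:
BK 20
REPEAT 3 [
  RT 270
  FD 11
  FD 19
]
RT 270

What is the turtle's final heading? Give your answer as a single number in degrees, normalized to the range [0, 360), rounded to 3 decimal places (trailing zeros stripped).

Answer: 135

Derivation:
Executing turtle program step by step:
Start: pos=(-4,2), heading=135, pen down
BK 20: (-4,2) -> (10.142,-12.142) [heading=135, draw]
REPEAT 3 [
  -- iteration 1/3 --
  RT 270: heading 135 -> 225
  FD 11: (10.142,-12.142) -> (2.364,-19.92) [heading=225, draw]
  FD 19: (2.364,-19.92) -> (-11.071,-33.355) [heading=225, draw]
  -- iteration 2/3 --
  RT 270: heading 225 -> 315
  FD 11: (-11.071,-33.355) -> (-3.293,-41.134) [heading=315, draw]
  FD 19: (-3.293,-41.134) -> (10.142,-54.569) [heading=315, draw]
  -- iteration 3/3 --
  RT 270: heading 315 -> 45
  FD 11: (10.142,-54.569) -> (17.92,-46.79) [heading=45, draw]
  FD 19: (17.92,-46.79) -> (31.355,-33.355) [heading=45, draw]
]
RT 270: heading 45 -> 135
Final: pos=(31.355,-33.355), heading=135, 7 segment(s) drawn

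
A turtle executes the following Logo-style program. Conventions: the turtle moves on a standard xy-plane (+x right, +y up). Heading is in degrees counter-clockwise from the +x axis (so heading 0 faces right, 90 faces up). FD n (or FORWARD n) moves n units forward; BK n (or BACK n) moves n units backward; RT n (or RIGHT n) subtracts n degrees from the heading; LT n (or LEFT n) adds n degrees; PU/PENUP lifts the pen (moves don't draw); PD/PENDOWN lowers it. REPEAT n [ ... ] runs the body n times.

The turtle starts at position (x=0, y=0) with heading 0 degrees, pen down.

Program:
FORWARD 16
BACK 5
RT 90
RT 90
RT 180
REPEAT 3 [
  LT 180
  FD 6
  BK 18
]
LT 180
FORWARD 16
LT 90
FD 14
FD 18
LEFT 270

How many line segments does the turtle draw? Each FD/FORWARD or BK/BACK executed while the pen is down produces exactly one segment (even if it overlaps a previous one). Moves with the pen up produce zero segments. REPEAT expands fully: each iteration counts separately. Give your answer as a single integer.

Executing turtle program step by step:
Start: pos=(0,0), heading=0, pen down
FD 16: (0,0) -> (16,0) [heading=0, draw]
BK 5: (16,0) -> (11,0) [heading=0, draw]
RT 90: heading 0 -> 270
RT 90: heading 270 -> 180
RT 180: heading 180 -> 0
REPEAT 3 [
  -- iteration 1/3 --
  LT 180: heading 0 -> 180
  FD 6: (11,0) -> (5,0) [heading=180, draw]
  BK 18: (5,0) -> (23,0) [heading=180, draw]
  -- iteration 2/3 --
  LT 180: heading 180 -> 0
  FD 6: (23,0) -> (29,0) [heading=0, draw]
  BK 18: (29,0) -> (11,0) [heading=0, draw]
  -- iteration 3/3 --
  LT 180: heading 0 -> 180
  FD 6: (11,0) -> (5,0) [heading=180, draw]
  BK 18: (5,0) -> (23,0) [heading=180, draw]
]
LT 180: heading 180 -> 0
FD 16: (23,0) -> (39,0) [heading=0, draw]
LT 90: heading 0 -> 90
FD 14: (39,0) -> (39,14) [heading=90, draw]
FD 18: (39,14) -> (39,32) [heading=90, draw]
LT 270: heading 90 -> 0
Final: pos=(39,32), heading=0, 11 segment(s) drawn
Segments drawn: 11

Answer: 11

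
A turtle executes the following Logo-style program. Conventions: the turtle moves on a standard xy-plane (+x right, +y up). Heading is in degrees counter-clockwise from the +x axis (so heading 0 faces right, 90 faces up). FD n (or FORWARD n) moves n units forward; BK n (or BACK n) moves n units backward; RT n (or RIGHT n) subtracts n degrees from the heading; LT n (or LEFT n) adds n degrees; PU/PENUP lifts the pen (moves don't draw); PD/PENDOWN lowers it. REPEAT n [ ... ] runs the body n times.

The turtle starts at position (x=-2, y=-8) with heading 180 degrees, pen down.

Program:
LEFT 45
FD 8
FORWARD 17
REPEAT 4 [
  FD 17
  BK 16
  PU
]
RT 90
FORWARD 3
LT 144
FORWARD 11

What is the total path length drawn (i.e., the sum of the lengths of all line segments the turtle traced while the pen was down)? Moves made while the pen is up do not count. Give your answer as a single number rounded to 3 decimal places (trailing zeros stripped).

Executing turtle program step by step:
Start: pos=(-2,-8), heading=180, pen down
LT 45: heading 180 -> 225
FD 8: (-2,-8) -> (-7.657,-13.657) [heading=225, draw]
FD 17: (-7.657,-13.657) -> (-19.678,-25.678) [heading=225, draw]
REPEAT 4 [
  -- iteration 1/4 --
  FD 17: (-19.678,-25.678) -> (-31.698,-37.698) [heading=225, draw]
  BK 16: (-31.698,-37.698) -> (-20.385,-26.385) [heading=225, draw]
  PU: pen up
  -- iteration 2/4 --
  FD 17: (-20.385,-26.385) -> (-32.406,-38.406) [heading=225, move]
  BK 16: (-32.406,-38.406) -> (-21.092,-27.092) [heading=225, move]
  PU: pen up
  -- iteration 3/4 --
  FD 17: (-21.092,-27.092) -> (-33.113,-39.113) [heading=225, move]
  BK 16: (-33.113,-39.113) -> (-21.799,-27.799) [heading=225, move]
  PU: pen up
  -- iteration 4/4 --
  FD 17: (-21.799,-27.799) -> (-33.82,-39.82) [heading=225, move]
  BK 16: (-33.82,-39.82) -> (-22.506,-28.506) [heading=225, move]
  PU: pen up
]
RT 90: heading 225 -> 135
FD 3: (-22.506,-28.506) -> (-24.627,-26.385) [heading=135, move]
LT 144: heading 135 -> 279
FD 11: (-24.627,-26.385) -> (-22.907,-37.249) [heading=279, move]
Final: pos=(-22.907,-37.249), heading=279, 4 segment(s) drawn

Segment lengths:
  seg 1: (-2,-8) -> (-7.657,-13.657), length = 8
  seg 2: (-7.657,-13.657) -> (-19.678,-25.678), length = 17
  seg 3: (-19.678,-25.678) -> (-31.698,-37.698), length = 17
  seg 4: (-31.698,-37.698) -> (-20.385,-26.385), length = 16
Total = 58

Answer: 58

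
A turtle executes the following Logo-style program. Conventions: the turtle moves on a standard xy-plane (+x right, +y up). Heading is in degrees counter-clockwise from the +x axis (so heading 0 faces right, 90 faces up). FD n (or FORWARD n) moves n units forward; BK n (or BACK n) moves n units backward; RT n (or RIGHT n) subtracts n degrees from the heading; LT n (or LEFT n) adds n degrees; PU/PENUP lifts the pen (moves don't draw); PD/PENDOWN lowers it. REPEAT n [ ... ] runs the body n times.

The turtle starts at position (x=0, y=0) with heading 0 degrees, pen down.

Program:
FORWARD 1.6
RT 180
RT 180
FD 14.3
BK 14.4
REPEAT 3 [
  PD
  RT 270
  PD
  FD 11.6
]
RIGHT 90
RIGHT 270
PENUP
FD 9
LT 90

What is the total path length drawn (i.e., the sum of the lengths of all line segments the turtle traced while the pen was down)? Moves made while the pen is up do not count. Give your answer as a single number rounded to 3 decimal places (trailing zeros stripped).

Executing turtle program step by step:
Start: pos=(0,0), heading=0, pen down
FD 1.6: (0,0) -> (1.6,0) [heading=0, draw]
RT 180: heading 0 -> 180
RT 180: heading 180 -> 0
FD 14.3: (1.6,0) -> (15.9,0) [heading=0, draw]
BK 14.4: (15.9,0) -> (1.5,0) [heading=0, draw]
REPEAT 3 [
  -- iteration 1/3 --
  PD: pen down
  RT 270: heading 0 -> 90
  PD: pen down
  FD 11.6: (1.5,0) -> (1.5,11.6) [heading=90, draw]
  -- iteration 2/3 --
  PD: pen down
  RT 270: heading 90 -> 180
  PD: pen down
  FD 11.6: (1.5,11.6) -> (-10.1,11.6) [heading=180, draw]
  -- iteration 3/3 --
  PD: pen down
  RT 270: heading 180 -> 270
  PD: pen down
  FD 11.6: (-10.1,11.6) -> (-10.1,0) [heading=270, draw]
]
RT 90: heading 270 -> 180
RT 270: heading 180 -> 270
PU: pen up
FD 9: (-10.1,0) -> (-10.1,-9) [heading=270, move]
LT 90: heading 270 -> 0
Final: pos=(-10.1,-9), heading=0, 6 segment(s) drawn

Segment lengths:
  seg 1: (0,0) -> (1.6,0), length = 1.6
  seg 2: (1.6,0) -> (15.9,0), length = 14.3
  seg 3: (15.9,0) -> (1.5,0), length = 14.4
  seg 4: (1.5,0) -> (1.5,11.6), length = 11.6
  seg 5: (1.5,11.6) -> (-10.1,11.6), length = 11.6
  seg 6: (-10.1,11.6) -> (-10.1,0), length = 11.6
Total = 65.1

Answer: 65.1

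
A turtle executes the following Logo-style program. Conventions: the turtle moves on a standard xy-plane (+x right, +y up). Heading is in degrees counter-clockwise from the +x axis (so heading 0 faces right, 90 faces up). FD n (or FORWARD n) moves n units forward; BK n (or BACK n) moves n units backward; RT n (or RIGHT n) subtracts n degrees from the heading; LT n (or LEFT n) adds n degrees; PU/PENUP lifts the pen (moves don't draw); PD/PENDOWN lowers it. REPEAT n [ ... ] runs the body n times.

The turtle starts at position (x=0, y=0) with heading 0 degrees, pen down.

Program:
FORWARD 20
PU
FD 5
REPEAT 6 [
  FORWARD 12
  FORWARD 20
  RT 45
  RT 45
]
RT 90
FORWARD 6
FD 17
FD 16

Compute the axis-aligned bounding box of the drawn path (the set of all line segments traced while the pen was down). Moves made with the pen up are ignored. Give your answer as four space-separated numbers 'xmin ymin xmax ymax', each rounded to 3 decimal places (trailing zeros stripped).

Executing turtle program step by step:
Start: pos=(0,0), heading=0, pen down
FD 20: (0,0) -> (20,0) [heading=0, draw]
PU: pen up
FD 5: (20,0) -> (25,0) [heading=0, move]
REPEAT 6 [
  -- iteration 1/6 --
  FD 12: (25,0) -> (37,0) [heading=0, move]
  FD 20: (37,0) -> (57,0) [heading=0, move]
  RT 45: heading 0 -> 315
  RT 45: heading 315 -> 270
  -- iteration 2/6 --
  FD 12: (57,0) -> (57,-12) [heading=270, move]
  FD 20: (57,-12) -> (57,-32) [heading=270, move]
  RT 45: heading 270 -> 225
  RT 45: heading 225 -> 180
  -- iteration 3/6 --
  FD 12: (57,-32) -> (45,-32) [heading=180, move]
  FD 20: (45,-32) -> (25,-32) [heading=180, move]
  RT 45: heading 180 -> 135
  RT 45: heading 135 -> 90
  -- iteration 4/6 --
  FD 12: (25,-32) -> (25,-20) [heading=90, move]
  FD 20: (25,-20) -> (25,0) [heading=90, move]
  RT 45: heading 90 -> 45
  RT 45: heading 45 -> 0
  -- iteration 5/6 --
  FD 12: (25,0) -> (37,0) [heading=0, move]
  FD 20: (37,0) -> (57,0) [heading=0, move]
  RT 45: heading 0 -> 315
  RT 45: heading 315 -> 270
  -- iteration 6/6 --
  FD 12: (57,0) -> (57,-12) [heading=270, move]
  FD 20: (57,-12) -> (57,-32) [heading=270, move]
  RT 45: heading 270 -> 225
  RT 45: heading 225 -> 180
]
RT 90: heading 180 -> 90
FD 6: (57,-32) -> (57,-26) [heading=90, move]
FD 17: (57,-26) -> (57,-9) [heading=90, move]
FD 16: (57,-9) -> (57,7) [heading=90, move]
Final: pos=(57,7), heading=90, 1 segment(s) drawn

Segment endpoints: x in {0, 20}, y in {0}
xmin=0, ymin=0, xmax=20, ymax=0

Answer: 0 0 20 0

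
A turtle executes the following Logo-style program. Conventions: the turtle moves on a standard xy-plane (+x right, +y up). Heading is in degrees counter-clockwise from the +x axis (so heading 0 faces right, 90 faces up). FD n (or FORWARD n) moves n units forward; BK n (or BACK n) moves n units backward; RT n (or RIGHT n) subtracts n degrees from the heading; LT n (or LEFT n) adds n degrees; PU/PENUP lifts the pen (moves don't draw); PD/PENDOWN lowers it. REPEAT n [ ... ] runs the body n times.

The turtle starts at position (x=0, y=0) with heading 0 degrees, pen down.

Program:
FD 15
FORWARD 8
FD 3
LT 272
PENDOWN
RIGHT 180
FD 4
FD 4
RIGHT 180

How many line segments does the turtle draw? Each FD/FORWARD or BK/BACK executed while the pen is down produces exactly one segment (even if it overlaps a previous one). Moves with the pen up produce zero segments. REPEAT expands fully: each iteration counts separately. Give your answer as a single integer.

Answer: 5

Derivation:
Executing turtle program step by step:
Start: pos=(0,0), heading=0, pen down
FD 15: (0,0) -> (15,0) [heading=0, draw]
FD 8: (15,0) -> (23,0) [heading=0, draw]
FD 3: (23,0) -> (26,0) [heading=0, draw]
LT 272: heading 0 -> 272
PD: pen down
RT 180: heading 272 -> 92
FD 4: (26,0) -> (25.86,3.998) [heading=92, draw]
FD 4: (25.86,3.998) -> (25.721,7.995) [heading=92, draw]
RT 180: heading 92 -> 272
Final: pos=(25.721,7.995), heading=272, 5 segment(s) drawn
Segments drawn: 5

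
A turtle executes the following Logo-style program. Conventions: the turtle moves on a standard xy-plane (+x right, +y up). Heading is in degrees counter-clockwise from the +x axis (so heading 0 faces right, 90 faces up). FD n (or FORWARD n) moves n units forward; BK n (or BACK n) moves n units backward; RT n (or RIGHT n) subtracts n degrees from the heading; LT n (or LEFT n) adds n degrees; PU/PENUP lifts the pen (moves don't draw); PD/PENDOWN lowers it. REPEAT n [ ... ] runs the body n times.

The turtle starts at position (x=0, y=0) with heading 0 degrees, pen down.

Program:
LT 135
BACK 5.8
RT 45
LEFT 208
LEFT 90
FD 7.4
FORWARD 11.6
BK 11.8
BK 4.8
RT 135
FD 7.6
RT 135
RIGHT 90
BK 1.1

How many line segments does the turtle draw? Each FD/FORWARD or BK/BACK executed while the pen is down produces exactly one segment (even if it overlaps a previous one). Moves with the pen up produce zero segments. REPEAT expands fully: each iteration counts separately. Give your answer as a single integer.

Executing turtle program step by step:
Start: pos=(0,0), heading=0, pen down
LT 135: heading 0 -> 135
BK 5.8: (0,0) -> (4.101,-4.101) [heading=135, draw]
RT 45: heading 135 -> 90
LT 208: heading 90 -> 298
LT 90: heading 298 -> 28
FD 7.4: (4.101,-4.101) -> (10.635,-0.627) [heading=28, draw]
FD 11.6: (10.635,-0.627) -> (20.877,4.819) [heading=28, draw]
BK 11.8: (20.877,4.819) -> (10.458,-0.721) [heading=28, draw]
BK 4.8: (10.458,-0.721) -> (6.22,-2.974) [heading=28, draw]
RT 135: heading 28 -> 253
FD 7.6: (6.22,-2.974) -> (3.998,-10.242) [heading=253, draw]
RT 135: heading 253 -> 118
RT 90: heading 118 -> 28
BK 1.1: (3.998,-10.242) -> (3.027,-10.759) [heading=28, draw]
Final: pos=(3.027,-10.759), heading=28, 7 segment(s) drawn
Segments drawn: 7

Answer: 7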